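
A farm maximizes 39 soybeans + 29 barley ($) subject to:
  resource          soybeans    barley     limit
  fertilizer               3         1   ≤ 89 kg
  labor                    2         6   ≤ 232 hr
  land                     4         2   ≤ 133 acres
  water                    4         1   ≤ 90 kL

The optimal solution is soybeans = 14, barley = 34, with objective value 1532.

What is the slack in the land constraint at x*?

land used = 4·14 + 2·34 = 124; slack = 133 − 124 = 9.

9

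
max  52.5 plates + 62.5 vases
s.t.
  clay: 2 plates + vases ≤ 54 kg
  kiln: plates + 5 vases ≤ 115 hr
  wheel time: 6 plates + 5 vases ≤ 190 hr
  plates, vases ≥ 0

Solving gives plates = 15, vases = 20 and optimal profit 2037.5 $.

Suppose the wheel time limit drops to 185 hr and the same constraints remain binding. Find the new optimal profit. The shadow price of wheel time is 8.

Δb = -5, so new z* = 2037.5 + (8)·(-5) = 2037.5 − 40 = 1997.5.

1997.5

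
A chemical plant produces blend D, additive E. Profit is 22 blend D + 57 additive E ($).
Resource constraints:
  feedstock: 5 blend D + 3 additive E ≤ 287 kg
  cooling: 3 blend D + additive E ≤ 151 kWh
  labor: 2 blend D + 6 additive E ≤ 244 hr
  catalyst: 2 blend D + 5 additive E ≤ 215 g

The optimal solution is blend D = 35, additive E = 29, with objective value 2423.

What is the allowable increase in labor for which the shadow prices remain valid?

Binding constraints: labor, catalyst. The basis is B = [[2,6],[2,5]] with det -2.
Per unit increase in labor, x* moves by d = (-2.5, 1).
The basis stays optimal until blend D reaches 0; allowable increase = 14 hr.

14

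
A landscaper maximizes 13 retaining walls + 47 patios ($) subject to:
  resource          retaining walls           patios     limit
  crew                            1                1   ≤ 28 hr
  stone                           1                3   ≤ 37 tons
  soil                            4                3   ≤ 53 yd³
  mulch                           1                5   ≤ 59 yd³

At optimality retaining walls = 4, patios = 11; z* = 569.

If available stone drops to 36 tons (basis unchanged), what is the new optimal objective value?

560

At the optimum: crew uses 15 of 28 (slack = 13); stone uses 37 of 37 (binding); soil uses 49 of 53 (slack = 4); mulch uses 59 of 59 (binding).
Since crew, soil are not tight, their duals are 0.
The binding rows give the dual system: 1·y_stone + 1·y_mulch = 13 and 3·y_stone + 5·y_mulch = 47.
This yields shadow prices y_stone = 9, y_mulch = 4.
Δz = y_stone·Δb = 9 × (-1) = -9, so new z* = 569 − 9 = 560.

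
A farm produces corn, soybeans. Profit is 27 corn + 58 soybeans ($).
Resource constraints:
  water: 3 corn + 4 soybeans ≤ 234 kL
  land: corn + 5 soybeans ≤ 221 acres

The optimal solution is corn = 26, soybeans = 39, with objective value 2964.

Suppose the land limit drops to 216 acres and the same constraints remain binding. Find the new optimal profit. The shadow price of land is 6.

2934

Δb = -5, so new z* = 2964 + (6)·(-5) = 2964 − 30 = 2934.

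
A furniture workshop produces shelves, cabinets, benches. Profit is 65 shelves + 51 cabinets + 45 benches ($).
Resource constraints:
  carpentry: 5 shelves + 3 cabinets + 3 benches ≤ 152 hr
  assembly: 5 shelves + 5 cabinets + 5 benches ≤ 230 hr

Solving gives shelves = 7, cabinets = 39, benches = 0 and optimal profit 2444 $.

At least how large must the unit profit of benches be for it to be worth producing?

At the optimum: carpentry uses 152 of 152 (binding); assembly uses 230 of 230 (binding).
The binding rows give the dual system: 5·y_carpentry + 5·y_assembly = 65 and 3·y_carpentry + 5·y_assembly = 51.
Solving: y_carpentry = 7, y_assembly = 6.
benches enters the basis when its profit ≥ yᵀa₃ = 7·3 + 6·5 = 51.

51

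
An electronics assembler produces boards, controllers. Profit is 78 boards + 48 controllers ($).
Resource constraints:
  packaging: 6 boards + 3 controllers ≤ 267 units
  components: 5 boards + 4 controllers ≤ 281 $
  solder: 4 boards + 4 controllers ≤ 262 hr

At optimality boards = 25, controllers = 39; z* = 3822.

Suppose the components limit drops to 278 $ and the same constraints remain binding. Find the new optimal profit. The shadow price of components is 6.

Δb = -3, so new z* = 3822 + (6)·(-3) = 3822 − 18 = 3804.

3804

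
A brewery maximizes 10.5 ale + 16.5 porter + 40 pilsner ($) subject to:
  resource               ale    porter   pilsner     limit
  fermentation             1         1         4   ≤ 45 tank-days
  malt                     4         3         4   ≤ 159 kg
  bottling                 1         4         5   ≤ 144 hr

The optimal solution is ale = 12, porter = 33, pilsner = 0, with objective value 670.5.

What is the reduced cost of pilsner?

Binding: fermentation and bottling. Non-binding: malt (12 unused).
By complementary slackness, y = 0 for the non-binding constraint.
Dual feasibility on the basic columns requires 1·y_fermentation + 1·y_bottling = 10.5, 1·y_fermentation + 4·y_bottling = 16.5.
Solving: y_fermentation = 8.5, y_bottling = 2.
Reduced cost of pilsner: c₃ − yᵀa₃ = 40 − (8.5·4 + 2·5) = 40 − 44 = -4.

-4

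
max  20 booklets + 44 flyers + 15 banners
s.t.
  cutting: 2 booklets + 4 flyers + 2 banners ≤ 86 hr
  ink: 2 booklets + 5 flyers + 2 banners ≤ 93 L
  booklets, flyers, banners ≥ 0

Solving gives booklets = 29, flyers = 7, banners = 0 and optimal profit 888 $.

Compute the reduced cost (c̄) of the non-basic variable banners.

-5

Check each constraint at x*: cutting 86/86 (tight); ink 93/93 (tight).
The binding rows give the dual system: 2·y_cutting + 2·y_ink = 20 and 4·y_cutting + 5·y_ink = 44.
This yields shadow prices y_cutting = 6, y_ink = 4.
Reduced cost of banners: c₃ − yᵀa₃ = 15 − (6·2 + 4·2) = 15 − 20 = -5.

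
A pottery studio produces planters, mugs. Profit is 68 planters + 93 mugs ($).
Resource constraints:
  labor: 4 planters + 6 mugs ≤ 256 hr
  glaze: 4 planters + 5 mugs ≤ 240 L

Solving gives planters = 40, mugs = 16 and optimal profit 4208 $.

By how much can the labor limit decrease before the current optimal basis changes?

16

Binding constraints: labor, glaze. The basis is B = [[4,6],[4,5]] with det -4.
Per unit decrease in labor, x* moves by d = (1.25, -1).
The basis stays optimal until mugs reaches 0; allowable decrease = 16 hr.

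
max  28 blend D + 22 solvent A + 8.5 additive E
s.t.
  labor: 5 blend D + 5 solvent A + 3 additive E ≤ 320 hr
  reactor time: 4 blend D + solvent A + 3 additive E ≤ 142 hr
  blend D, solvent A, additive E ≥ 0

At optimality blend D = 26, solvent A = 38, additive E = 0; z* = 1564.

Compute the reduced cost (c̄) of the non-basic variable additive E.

At the optimum: labor uses 320 of 320 (binding); reactor time uses 142 of 142 (binding).
Dual feasibility on the basic columns requires 5·y_labor + 4·y_reactor time = 28, 5·y_labor + 1·y_reactor time = 22.
→ y_labor = 4 and y_reactor time = 2.
Reduced cost of additive E: c₃ − yᵀa₃ = 8.5 − (4·3 + 2·3) = 8.5 − 18 = -9.5.

-9.5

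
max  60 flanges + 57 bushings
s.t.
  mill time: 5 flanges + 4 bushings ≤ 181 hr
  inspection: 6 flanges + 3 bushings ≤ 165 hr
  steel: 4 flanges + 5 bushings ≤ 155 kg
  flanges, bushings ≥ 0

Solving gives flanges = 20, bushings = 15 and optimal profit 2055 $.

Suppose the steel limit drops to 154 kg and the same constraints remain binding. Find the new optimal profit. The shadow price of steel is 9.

2046

Δb = -1, so new z* = 2055 + (9)·(-1) = 2055 − 9 = 2046.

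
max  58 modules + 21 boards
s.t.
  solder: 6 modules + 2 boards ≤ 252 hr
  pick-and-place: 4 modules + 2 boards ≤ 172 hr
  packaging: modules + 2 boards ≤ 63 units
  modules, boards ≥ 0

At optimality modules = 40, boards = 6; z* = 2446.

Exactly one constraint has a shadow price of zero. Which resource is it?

solder: 252/252 (binding)
pick-and-place: 172/172 (binding)
packaging: 52/63 (slack 11)
By complementary slackness, a constraint with positive slack has shadow price 0 → packaging.

packaging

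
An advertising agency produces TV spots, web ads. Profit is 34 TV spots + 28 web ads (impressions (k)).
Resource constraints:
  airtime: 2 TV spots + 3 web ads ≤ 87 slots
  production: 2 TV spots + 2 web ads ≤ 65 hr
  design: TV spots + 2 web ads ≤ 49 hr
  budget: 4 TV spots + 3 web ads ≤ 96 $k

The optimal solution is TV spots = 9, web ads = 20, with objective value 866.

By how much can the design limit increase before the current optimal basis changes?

7.5

Binding constraints: design, budget. The basis is B = [[1,2],[4,3]] with det -5.
Per unit increase in design, x* moves by d = (-0.6, 0.8).
The basis stays optimal until airtime becomes binding; allowable increase = 7.5 hr.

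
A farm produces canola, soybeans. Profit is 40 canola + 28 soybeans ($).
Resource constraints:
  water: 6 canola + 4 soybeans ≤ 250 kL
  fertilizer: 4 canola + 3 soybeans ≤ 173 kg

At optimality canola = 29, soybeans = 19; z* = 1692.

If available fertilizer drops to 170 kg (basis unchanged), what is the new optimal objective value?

At the optimum: water uses 250 of 250 (binding); fertilizer uses 173 of 173 (binding).
The binding rows give the dual system: 6·y_water + 4·y_fertilizer = 40 and 4·y_water + 3·y_fertilizer = 28.
Solving: y_water = 4, y_fertilizer = 4.
Δz = y_fertilizer·Δb = 4 × (-3) = -12, so new z* = 1692 − 12 = 1680.

1680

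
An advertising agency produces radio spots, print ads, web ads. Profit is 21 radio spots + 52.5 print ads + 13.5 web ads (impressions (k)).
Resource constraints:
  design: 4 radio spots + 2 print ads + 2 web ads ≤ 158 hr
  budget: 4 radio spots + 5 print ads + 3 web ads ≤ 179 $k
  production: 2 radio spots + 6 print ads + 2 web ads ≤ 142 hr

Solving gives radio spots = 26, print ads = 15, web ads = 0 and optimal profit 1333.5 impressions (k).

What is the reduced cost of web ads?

-6

Check each constraint at x*: design 134/158 (slack 24); budget 179/179 (tight); production 142/142 (tight).
Slack constraints have shadow price 0 (complementary slackness).
From A_Bᵀ y = c: 4·y_budget + 2·y_production = 21; 5·y_budget + 6·y_production = 52.5.
Solving: y_budget = 1.5, y_production = 7.5.
Reduced cost of web ads: c₃ − yᵀa₃ = 13.5 − (1.5·3 + 7.5·2) = 13.5 − 19.5 = -6.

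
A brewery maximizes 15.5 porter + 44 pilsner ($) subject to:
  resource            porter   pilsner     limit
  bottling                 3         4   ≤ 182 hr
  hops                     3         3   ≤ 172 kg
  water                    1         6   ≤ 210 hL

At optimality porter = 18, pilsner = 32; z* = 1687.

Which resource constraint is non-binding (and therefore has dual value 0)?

hops

bottling: 182/182 (binding)
hops: 150/172 (slack 22)
water: 210/210 (binding)
By complementary slackness, a constraint with positive slack has shadow price 0 → hops.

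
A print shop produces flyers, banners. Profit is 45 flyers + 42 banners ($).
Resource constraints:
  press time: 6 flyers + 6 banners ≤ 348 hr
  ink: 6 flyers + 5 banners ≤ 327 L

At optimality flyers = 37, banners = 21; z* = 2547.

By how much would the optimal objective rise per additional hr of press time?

4.5

Both press time and ink are binding at x*.
Dual feasibility on the basic columns requires 6·y_press time + 6·y_ink = 45, 6·y_press time + 5·y_ink = 42.
Solving: y_press time = 4.5, y_ink = 3.
Shadow price of press time = 4.5.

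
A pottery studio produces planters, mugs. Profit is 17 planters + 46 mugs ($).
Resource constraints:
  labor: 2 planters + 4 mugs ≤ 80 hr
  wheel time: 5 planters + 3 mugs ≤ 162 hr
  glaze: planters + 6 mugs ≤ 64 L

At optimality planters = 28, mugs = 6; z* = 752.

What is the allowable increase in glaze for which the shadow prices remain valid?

56

Binding constraints: labor, glaze. The basis is B = [[2,4],[1,6]] with det 8.
Per unit increase in glaze, x* moves by d = (-0.5, 0.25).
The basis stays optimal until planters reaches 0; allowable increase = 56 L.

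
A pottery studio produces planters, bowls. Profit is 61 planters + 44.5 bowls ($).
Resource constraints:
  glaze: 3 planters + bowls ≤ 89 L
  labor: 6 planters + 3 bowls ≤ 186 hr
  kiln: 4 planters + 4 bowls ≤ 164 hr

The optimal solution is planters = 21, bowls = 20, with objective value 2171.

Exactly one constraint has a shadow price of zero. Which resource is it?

glaze: 83/89 (slack 6)
labor: 186/186 (binding)
kiln: 164/164 (binding)
By complementary slackness, a constraint with positive slack has shadow price 0 → glaze.

glaze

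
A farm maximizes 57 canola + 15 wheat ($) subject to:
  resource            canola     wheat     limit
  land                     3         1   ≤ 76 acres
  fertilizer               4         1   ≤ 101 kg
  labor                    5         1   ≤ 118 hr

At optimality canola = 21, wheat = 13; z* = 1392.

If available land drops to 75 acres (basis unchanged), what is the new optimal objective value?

Check each constraint at x*: land 76/76 (tight); fertilizer 97/101 (slack 4); labor 118/118 (tight).
Since fertilizer is not tight, its dual is 0.
Dual feasibility on the basic columns requires 3·y_land + 5·y_labor = 57, 1·y_land + 1·y_labor = 15.
→ y_land = 9 and y_labor = 6.
Δz = y_land·Δb = 9 × (-1) = -9, so new z* = 1392 − 9 = 1383.

1383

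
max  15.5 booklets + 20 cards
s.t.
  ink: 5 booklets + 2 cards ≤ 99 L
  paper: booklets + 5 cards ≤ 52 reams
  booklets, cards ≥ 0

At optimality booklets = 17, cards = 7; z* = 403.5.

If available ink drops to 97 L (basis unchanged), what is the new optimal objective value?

398.5

Check each constraint at x*: ink 99/99 (tight); paper 52/52 (tight).
The binding rows give the dual system: 5·y_ink + 1·y_paper = 15.5 and 2·y_ink + 5·y_paper = 20.
This yields shadow prices y_ink = 2.5, y_paper = 3.
Δz = y_ink·Δb = 2.5 × (-2) = -5, so new z* = 403.5 − 5 = 398.5.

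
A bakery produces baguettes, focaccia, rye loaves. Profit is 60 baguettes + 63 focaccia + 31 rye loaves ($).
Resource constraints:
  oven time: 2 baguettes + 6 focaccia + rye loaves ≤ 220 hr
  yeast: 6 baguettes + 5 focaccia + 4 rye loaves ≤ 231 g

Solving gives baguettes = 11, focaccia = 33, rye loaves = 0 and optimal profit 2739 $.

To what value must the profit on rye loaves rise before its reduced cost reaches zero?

Check each constraint at x*: oven time 220/220 (tight); yeast 231/231 (tight).
Dual feasibility on the basic columns requires 2·y_oven time + 6·y_yeast = 60, 6·y_oven time + 5·y_yeast = 63.
Solving: y_oven time = 3, y_yeast = 9.
rye loaves enters the basis when its profit ≥ yᵀa₃ = 3·1 + 9·4 = 39.

39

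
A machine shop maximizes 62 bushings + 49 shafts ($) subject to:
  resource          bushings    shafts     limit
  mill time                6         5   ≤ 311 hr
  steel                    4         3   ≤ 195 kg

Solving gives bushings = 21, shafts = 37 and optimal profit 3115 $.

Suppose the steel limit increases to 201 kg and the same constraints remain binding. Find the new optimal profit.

3163

At the optimum: mill time uses 311 of 311 (binding); steel uses 195 of 195 (binding).
From A_Bᵀ y = c: 6·y_mill time + 4·y_steel = 62; 5·y_mill time + 3·y_steel = 49.
→ y_mill time = 5 and y_steel = 8.
Δz = y_steel·Δb = 8 × (6) = 48, so new z* = 3115 + 48 = 3163.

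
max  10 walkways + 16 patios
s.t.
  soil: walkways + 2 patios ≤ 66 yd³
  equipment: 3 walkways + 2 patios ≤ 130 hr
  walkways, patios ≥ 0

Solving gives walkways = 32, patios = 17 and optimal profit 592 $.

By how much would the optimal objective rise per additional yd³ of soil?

7

Both soil and equipment are binding at x*.
From A_Bᵀ y = c: 1·y_soil + 3·y_equipment = 10; 2·y_soil + 2·y_equipment = 16.
Solving: y_soil = 7, y_equipment = 1.
Shadow price of soil = 7.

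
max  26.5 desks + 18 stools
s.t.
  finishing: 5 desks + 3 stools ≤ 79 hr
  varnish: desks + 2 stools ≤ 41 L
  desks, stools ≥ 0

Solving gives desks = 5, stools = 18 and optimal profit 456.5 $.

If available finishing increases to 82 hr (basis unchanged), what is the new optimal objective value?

Both finishing and varnish are binding at x*.
Dual feasibility on the basic columns requires 5·y_finishing + 1·y_varnish = 26.5, 3·y_finishing + 2·y_varnish = 18.
→ y_finishing = 5 and y_varnish = 1.5.
Δz = y_finishing·Δb = 5 × (3) = 15, so new z* = 456.5 + 15 = 471.5.

471.5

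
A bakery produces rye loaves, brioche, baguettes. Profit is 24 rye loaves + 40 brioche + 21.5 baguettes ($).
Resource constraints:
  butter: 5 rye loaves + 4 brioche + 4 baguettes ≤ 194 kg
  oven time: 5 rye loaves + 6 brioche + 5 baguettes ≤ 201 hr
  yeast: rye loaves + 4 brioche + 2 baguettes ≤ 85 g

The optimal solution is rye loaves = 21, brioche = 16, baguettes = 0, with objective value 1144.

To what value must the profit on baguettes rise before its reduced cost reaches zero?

Binding: oven time and yeast. Non-binding: butter (25 unused).
By complementary slackness, y = 0 for the non-binding constraint.
Dual feasibility on the basic columns requires 5·y_oven time + 1·y_yeast = 24, 6·y_oven time + 4·y_yeast = 40.
→ y_oven time = 4 and y_yeast = 4.
baguettes enters the basis when its profit ≥ yᵀa₃ = 4·5 + 4·2 = 28.

28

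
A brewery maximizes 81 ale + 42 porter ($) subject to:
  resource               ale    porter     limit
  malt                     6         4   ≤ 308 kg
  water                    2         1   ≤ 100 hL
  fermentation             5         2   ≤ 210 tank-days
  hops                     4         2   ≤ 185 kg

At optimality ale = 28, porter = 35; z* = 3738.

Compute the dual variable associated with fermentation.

9

Binding: malt and fermentation. Non-binding: water (9 unused), hops (3 unused).
Slack constraints have shadow price 0 (complementary slackness).
The binding rows give the dual system: 6·y_malt + 5·y_fermentation = 81 and 4·y_malt + 2·y_fermentation = 42.
Solving: y_malt = 6, y_fermentation = 9.
Shadow price of fermentation = 9.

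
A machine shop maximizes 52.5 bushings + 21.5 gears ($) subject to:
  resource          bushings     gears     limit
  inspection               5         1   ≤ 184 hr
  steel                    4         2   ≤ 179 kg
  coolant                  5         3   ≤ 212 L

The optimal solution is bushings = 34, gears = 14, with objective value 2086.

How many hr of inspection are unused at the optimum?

0

inspection used = 5·34 + 1·14 = 184; slack = 184 − 184 = 0.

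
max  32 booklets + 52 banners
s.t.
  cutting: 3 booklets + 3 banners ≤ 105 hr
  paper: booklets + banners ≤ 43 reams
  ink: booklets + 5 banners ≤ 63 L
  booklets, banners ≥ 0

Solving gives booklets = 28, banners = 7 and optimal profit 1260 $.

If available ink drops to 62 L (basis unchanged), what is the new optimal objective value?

Check each constraint at x*: cutting 105/105 (tight); paper 35/43 (slack 8); ink 63/63 (tight).
By complementary slackness, y = 0 for the non-binding constraint.
The binding rows give the dual system: 3·y_cutting + 1·y_ink = 32 and 3·y_cutting + 5·y_ink = 52.
→ y_cutting = 9 and y_ink = 5.
Δz = y_ink·Δb = 5 × (-1) = -5, so new z* = 1260 − 5 = 1255.

1255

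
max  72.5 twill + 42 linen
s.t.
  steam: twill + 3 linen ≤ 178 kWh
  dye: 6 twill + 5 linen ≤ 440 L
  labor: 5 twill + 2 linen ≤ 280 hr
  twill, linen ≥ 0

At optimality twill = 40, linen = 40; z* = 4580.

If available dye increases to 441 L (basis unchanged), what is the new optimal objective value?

4585

Binding: dye and labor. Non-binding: steam (18 unused).
Slack constraints have shadow price 0 (complementary slackness).
Dual feasibility on the basic columns requires 6·y_dye + 5·y_labor = 72.5, 5·y_dye + 2·y_labor = 42.
Solving: y_dye = 5, y_labor = 8.5.
Δz = y_dye·Δb = 5 × (1) = 5, so new z* = 4580 + 5 = 4585.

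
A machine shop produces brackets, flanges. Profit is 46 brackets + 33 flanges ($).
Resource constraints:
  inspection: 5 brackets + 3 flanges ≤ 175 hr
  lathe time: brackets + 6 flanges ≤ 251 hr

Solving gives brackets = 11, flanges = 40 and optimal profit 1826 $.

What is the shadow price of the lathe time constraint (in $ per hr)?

1

Check each constraint at x*: inspection 175/175 (tight); lathe time 251/251 (tight).
From A_Bᵀ y = c: 5·y_inspection + 1·y_lathe time = 46; 3·y_inspection + 6·y_lathe time = 33.
Solving: y_inspection = 9, y_lathe time = 1.
Shadow price of lathe time = 1.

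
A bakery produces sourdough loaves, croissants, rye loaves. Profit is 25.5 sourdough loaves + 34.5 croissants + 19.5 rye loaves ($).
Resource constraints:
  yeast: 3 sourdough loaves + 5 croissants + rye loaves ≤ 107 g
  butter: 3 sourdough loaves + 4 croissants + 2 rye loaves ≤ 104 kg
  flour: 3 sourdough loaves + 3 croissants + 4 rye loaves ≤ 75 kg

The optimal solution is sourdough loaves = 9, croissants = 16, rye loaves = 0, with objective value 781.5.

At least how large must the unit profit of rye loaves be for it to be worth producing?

20.5

Check each constraint at x*: yeast 107/107 (tight); butter 91/104 (slack 13); flour 75/75 (tight).
Since butter is not tight, its dual is 0.
From A_Bᵀ y = c: 3·y_yeast + 3·y_flour = 25.5; 5·y_yeast + 3·y_flour = 34.5.
Solving: y_yeast = 4.5, y_flour = 4.
rye loaves enters the basis when its profit ≥ yᵀa₃ = 4.5·1 + 4·4 = 20.5.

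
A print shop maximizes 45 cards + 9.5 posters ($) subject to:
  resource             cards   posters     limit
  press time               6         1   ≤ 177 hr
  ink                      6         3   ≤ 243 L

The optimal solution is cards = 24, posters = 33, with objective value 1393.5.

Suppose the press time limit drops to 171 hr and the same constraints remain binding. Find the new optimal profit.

At the optimum: press time uses 177 of 177 (binding); ink uses 243 of 243 (binding).
The binding rows give the dual system: 6·y_press time + 6·y_ink = 45 and 1·y_press time + 3·y_ink = 9.5.
This yields shadow prices y_press time = 6.5, y_ink = 1.
Δz = y_press time·Δb = 6.5 × (-6) = -39, so new z* = 1393.5 − 39 = 1354.5.

1354.5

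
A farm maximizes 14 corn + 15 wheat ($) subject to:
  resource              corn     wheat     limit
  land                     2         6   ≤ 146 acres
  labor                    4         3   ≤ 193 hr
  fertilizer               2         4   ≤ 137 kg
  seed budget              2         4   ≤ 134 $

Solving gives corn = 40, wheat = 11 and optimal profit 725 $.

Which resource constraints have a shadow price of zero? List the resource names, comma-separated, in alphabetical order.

fertilizer, seed budget

land: 146/146 (binding)
labor: 193/193 (binding)
fertilizer: 124/137 (slack 13)
seed budget: 124/134 (slack 10)
By complementary slackness, a constraint with positive slack has shadow price 0 → fertilizer, seed budget.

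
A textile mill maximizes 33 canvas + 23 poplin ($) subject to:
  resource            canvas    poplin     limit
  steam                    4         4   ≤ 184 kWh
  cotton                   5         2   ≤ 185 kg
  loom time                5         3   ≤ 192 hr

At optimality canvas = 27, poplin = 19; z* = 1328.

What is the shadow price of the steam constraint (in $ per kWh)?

2

Check each constraint at x*: steam 184/184 (tight); cotton 173/185 (slack 12); loom time 192/192 (tight).
Since cotton is not tight, its dual is 0.
Dual feasibility on the basic columns requires 4·y_steam + 5·y_loom time = 33, 4·y_steam + 3·y_loom time = 23.
This yields shadow prices y_steam = 2, y_loom time = 5.
Shadow price of steam = 2.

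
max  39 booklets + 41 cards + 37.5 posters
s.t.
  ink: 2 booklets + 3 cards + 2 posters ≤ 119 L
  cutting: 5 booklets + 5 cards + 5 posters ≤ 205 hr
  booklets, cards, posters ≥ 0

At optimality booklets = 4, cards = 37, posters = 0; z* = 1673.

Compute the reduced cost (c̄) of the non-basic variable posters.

Both ink and cutting are binding at x*.
From A_Bᵀ y = c: 2·y_ink + 5·y_cutting = 39; 3·y_ink + 5·y_cutting = 41.
Solving: y_ink = 2, y_cutting = 7.
Reduced cost of posters: c₃ − yᵀa₃ = 37.5 − (2·2 + 7·5) = 37.5 − 39 = -1.5.

-1.5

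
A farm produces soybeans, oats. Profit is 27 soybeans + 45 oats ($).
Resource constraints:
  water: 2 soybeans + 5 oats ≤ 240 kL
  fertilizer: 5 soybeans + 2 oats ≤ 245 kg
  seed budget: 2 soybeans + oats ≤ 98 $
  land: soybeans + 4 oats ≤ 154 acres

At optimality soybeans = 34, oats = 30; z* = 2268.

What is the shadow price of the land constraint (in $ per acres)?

9

At the optimum: water uses 218 of 240 (slack = 22); fertilizer uses 230 of 245 (slack = 15); seed budget uses 98 of 98 (binding); land uses 154 of 154 (binding).
Since water, fertilizer are not tight, their duals are 0.
From A_Bᵀ y = c: 2·y_seed budget + 1·y_land = 27; 1·y_seed budget + 4·y_land = 45.
→ y_seed budget = 9 and y_land = 9.
Shadow price of land = 9.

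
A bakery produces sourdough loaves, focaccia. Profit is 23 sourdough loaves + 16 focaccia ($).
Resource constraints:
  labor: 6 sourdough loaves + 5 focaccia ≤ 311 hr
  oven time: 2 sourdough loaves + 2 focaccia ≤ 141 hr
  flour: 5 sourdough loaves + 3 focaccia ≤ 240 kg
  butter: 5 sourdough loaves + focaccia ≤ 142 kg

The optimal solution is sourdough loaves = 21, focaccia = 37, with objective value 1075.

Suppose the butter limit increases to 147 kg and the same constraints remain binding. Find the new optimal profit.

1080

Binding: labor and butter. Non-binding: oven time (25 unused), flour (24 unused).
Slack constraints have shadow price 0 (complementary slackness).
Dual feasibility on the basic columns requires 6·y_labor + 5·y_butter = 23, 5·y_labor + 1·y_butter = 16.
This yields shadow prices y_labor = 3, y_butter = 1.
Δz = y_butter·Δb = 1 × (5) = 5, so new z* = 1075 + 5 = 1080.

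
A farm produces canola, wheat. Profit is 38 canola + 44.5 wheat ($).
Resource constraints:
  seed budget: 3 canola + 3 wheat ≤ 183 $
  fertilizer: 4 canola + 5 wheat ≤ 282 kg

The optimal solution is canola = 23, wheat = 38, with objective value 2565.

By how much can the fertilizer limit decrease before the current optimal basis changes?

38

Binding constraints: seed budget, fertilizer. The basis is B = [[3,3],[4,5]] with det 3.
Per unit decrease in fertilizer, x* moves by d = (1, -1).
The basis stays optimal until wheat reaches 0; allowable decrease = 38 kg.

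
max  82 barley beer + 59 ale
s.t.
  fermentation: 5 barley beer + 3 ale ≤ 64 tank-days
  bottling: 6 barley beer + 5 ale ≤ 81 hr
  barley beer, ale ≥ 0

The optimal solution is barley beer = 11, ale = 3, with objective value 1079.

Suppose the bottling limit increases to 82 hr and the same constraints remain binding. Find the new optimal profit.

1086

Check each constraint at x*: fermentation 64/64 (tight); bottling 81/81 (tight).
The binding rows give the dual system: 5·y_fermentation + 6·y_bottling = 82 and 3·y_fermentation + 5·y_bottling = 59.
This yields shadow prices y_fermentation = 8, y_bottling = 7.
Δz = y_bottling·Δb = 7 × (1) = 7, so new z* = 1079 + 7 = 1086.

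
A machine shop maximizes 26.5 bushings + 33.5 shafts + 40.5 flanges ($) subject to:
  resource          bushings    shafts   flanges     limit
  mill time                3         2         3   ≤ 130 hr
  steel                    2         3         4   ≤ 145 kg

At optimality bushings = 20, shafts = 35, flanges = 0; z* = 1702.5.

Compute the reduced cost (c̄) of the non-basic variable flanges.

At the optimum: mill time uses 130 of 130 (binding); steel uses 145 of 145 (binding).
Dual feasibility on the basic columns requires 3·y_mill time + 2·y_steel = 26.5, 2·y_mill time + 3·y_steel = 33.5.
→ y_mill time = 2.5 and y_steel = 9.5.
Reduced cost of flanges: c₃ − yᵀa₃ = 40.5 − (2.5·3 + 9.5·4) = 40.5 − 45.5 = -5.

-5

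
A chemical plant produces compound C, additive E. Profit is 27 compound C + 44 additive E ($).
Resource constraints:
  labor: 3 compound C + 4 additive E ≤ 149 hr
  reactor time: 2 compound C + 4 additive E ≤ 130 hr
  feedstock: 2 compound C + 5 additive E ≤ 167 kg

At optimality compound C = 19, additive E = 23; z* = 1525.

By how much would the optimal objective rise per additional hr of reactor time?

6

Binding: labor and reactor time. Non-binding: feedstock (14 unused).
Slack constraints have shadow price 0 (complementary slackness).
Dual feasibility on the basic columns requires 3·y_labor + 2·y_reactor time = 27, 4·y_labor + 4·y_reactor time = 44.
Solving: y_labor = 5, y_reactor time = 6.
Shadow price of reactor time = 6.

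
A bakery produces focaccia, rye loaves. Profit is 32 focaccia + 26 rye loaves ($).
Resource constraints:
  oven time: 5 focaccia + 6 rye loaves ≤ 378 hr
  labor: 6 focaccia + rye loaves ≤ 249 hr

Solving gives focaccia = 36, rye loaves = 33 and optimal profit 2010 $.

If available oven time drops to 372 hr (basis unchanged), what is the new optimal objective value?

Check each constraint at x*: oven time 378/378 (tight); labor 249/249 (tight).
The binding rows give the dual system: 5·y_oven time + 6·y_labor = 32 and 6·y_oven time + 1·y_labor = 26.
Solving: y_oven time = 4, y_labor = 2.
Δz = y_oven time·Δb = 4 × (-6) = -24, so new z* = 2010 − 24 = 1986.

1986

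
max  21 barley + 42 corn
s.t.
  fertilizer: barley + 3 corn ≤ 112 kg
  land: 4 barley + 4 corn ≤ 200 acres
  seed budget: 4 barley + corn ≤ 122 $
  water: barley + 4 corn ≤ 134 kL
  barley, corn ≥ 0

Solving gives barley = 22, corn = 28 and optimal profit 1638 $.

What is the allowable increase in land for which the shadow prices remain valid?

Binding constraints: land, water. The basis is B = [[4,4],[1,4]] with det 12.
Per unit increase in land, x* moves by d = (0.3333, -0.0833).
The basis stays optimal until seed budget becomes binding; allowable increase = 4.8 acres.

4.8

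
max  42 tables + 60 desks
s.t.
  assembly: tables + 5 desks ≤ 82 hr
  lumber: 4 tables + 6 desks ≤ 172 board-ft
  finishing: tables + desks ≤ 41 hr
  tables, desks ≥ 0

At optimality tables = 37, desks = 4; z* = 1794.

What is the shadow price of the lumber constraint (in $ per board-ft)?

Binding: lumber and finishing. Non-binding: assembly (25 unused).
Since assembly is not tight, its dual is 0.
The binding rows give the dual system: 4·y_lumber + 1·y_finishing = 42 and 6·y_lumber + 1·y_finishing = 60.
This yields shadow prices y_lumber = 9, y_finishing = 6.
Shadow price of lumber = 9.

9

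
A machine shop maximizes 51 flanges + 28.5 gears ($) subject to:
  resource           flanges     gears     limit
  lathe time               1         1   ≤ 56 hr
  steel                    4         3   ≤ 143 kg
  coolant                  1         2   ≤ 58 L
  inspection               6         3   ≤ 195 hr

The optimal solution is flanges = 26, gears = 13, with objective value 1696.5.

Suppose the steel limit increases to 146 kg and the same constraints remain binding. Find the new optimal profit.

1705.5

At the optimum: lathe time uses 39 of 56 (slack = 17); steel uses 143 of 143 (binding); coolant uses 52 of 58 (slack = 6); inspection uses 195 of 195 (binding).
By complementary slackness, y = 0 for the non-binding constraints.
From A_Bᵀ y = c: 4·y_steel + 6·y_inspection = 51; 3·y_steel + 3·y_inspection = 28.5.
→ y_steel = 3 and y_inspection = 6.5.
Δz = y_steel·Δb = 3 × (3) = 9, so new z* = 1696.5 + 9 = 1705.5.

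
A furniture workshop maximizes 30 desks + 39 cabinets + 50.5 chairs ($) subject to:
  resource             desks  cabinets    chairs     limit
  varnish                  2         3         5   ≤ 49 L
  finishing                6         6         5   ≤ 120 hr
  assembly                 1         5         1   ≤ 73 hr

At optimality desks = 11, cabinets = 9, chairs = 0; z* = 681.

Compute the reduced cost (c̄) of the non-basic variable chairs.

-4.5

Binding: varnish and finishing. Non-binding: assembly (17 unused).
By complementary slackness, y = 0 for the non-binding constraint.
Dual feasibility on the basic columns requires 2·y_varnish + 6·y_finishing = 30, 3·y_varnish + 6·y_finishing = 39.
This yields shadow prices y_varnish = 9, y_finishing = 2.
Reduced cost of chairs: c₃ − yᵀa₃ = 50.5 − (9·5 + 2·5) = 50.5 − 55 = -4.5.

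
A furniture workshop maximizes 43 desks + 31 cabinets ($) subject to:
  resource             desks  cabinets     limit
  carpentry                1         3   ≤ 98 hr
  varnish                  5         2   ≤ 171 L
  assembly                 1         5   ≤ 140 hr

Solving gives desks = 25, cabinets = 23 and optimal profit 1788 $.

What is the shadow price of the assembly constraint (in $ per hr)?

At the optimum: carpentry uses 94 of 98 (slack = 4); varnish uses 171 of 171 (binding); assembly uses 140 of 140 (binding).
By complementary slackness, y = 0 for the non-binding constraint.
The binding rows give the dual system: 5·y_varnish + 1·y_assembly = 43 and 2·y_varnish + 5·y_assembly = 31.
Solving: y_varnish = 8, y_assembly = 3.
Shadow price of assembly = 3.

3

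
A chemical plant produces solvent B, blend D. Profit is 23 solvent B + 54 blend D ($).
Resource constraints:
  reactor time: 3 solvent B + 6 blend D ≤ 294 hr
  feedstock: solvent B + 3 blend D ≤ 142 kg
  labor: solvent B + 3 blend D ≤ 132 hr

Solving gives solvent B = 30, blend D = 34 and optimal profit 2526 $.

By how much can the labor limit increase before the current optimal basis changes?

10

Binding constraints: reactor time, labor. The basis is B = [[3,6],[1,3]] with det 3.
Per unit increase in labor, x* moves by d = (-2, 1).
The basis stays optimal until feedstock becomes binding; allowable increase = 10 hr.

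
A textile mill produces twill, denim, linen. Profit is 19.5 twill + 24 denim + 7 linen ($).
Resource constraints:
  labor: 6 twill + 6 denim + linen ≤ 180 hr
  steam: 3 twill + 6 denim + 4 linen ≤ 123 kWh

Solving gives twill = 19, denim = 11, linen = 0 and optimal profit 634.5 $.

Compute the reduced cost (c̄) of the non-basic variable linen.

Check each constraint at x*: labor 180/180 (tight); steam 123/123 (tight).
Dual feasibility on the basic columns requires 6·y_labor + 3·y_steam = 19.5, 6·y_labor + 6·y_steam = 24.
This yields shadow prices y_labor = 2.5, y_steam = 1.5.
Reduced cost of linen: c₃ − yᵀa₃ = 7 − (2.5·1 + 1.5·4) = 7 − 8.5 = -1.5.

-1.5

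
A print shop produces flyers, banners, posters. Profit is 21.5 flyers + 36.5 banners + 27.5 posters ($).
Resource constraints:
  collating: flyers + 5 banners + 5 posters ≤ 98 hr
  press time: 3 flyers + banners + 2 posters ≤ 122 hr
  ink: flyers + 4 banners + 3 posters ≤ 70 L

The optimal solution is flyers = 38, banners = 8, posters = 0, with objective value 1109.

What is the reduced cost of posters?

-5.5

Binding: press time and ink. Non-binding: collating (20 unused).
Slack constraints have shadow price 0 (complementary slackness).
From A_Bᵀ y = c: 3·y_press time + 1·y_ink = 21.5; 1·y_press time + 4·y_ink = 36.5.
Solving: y_press time = 4.5, y_ink = 8.
Reduced cost of posters: c₃ − yᵀa₃ = 27.5 − (4.5·2 + 8·3) = 27.5 − 33 = -5.5.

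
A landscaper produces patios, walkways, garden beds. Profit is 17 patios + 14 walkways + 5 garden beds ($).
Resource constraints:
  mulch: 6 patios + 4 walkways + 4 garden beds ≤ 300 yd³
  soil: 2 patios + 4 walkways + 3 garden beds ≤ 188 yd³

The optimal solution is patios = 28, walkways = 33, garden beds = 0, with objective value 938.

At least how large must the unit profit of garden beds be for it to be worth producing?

13

At the optimum: mulch uses 300 of 300 (binding); soil uses 188 of 188 (binding).
From A_Bᵀ y = c: 6·y_mulch + 2·y_soil = 17; 4·y_mulch + 4·y_soil = 14.
Solving: y_mulch = 2.5, y_soil = 1.
garden beds enters the basis when its profit ≥ yᵀa₃ = 2.5·4 + 1·3 = 13.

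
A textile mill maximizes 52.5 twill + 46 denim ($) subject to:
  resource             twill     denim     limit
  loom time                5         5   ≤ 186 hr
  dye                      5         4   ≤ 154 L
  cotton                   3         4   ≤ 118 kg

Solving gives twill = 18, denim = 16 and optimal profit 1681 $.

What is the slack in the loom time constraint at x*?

loom time used = 5·18 + 5·16 = 170; slack = 186 − 170 = 16.

16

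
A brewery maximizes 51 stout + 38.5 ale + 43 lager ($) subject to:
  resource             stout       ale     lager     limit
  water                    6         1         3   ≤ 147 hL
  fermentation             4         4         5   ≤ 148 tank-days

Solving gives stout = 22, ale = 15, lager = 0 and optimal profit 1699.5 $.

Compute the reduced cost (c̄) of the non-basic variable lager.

-9.5

Both water and fermentation are binding at x*.
Dual feasibility on the basic columns requires 6·y_water + 4·y_fermentation = 51, 1·y_water + 4·y_fermentation = 38.5.
Solving: y_water = 2.5, y_fermentation = 9.
Reduced cost of lager: c₃ − yᵀa₃ = 43 − (2.5·3 + 9·5) = 43 − 52.5 = -9.5.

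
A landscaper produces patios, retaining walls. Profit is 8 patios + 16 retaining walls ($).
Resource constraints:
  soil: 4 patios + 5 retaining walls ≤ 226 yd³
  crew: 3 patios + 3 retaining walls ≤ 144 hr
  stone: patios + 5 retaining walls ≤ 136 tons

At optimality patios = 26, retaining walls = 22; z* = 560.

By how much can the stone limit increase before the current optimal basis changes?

48

Binding constraints: crew, stone. The basis is B = [[3,3],[1,5]] with det 12.
Per unit increase in stone, x* moves by d = (-0.25, 0.25).
The basis stays optimal until soil becomes binding; allowable increase = 48 tons.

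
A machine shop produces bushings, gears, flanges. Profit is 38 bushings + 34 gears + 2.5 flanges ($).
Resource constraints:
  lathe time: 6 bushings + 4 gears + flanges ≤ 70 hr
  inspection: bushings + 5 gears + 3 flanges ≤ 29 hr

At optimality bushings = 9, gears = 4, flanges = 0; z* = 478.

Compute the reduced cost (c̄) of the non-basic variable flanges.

-9.5

Check each constraint at x*: lathe time 70/70 (tight); inspection 29/29 (tight).
From A_Bᵀ y = c: 6·y_lathe time + 1·y_inspection = 38; 4·y_lathe time + 5·y_inspection = 34.
Solving: y_lathe time = 6, y_inspection = 2.
Reduced cost of flanges: c₃ − yᵀa₃ = 2.5 − (6·1 + 2·3) = 2.5 − 12 = -9.5.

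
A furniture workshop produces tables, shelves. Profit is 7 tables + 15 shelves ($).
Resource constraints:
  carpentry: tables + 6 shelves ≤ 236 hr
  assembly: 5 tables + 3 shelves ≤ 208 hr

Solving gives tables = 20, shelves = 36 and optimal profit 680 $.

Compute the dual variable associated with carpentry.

Both carpentry and assembly are binding at x*.
Dual feasibility on the basic columns requires 1·y_carpentry + 5·y_assembly = 7, 6·y_carpentry + 3·y_assembly = 15.
→ y_carpentry = 2 and y_assembly = 1.
Shadow price of carpentry = 2.

2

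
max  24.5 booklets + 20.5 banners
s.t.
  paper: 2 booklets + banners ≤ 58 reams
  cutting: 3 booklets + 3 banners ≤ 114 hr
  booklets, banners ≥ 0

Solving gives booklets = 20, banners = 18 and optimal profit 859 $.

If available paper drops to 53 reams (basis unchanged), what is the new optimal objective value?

839

Check each constraint at x*: paper 58/58 (tight); cutting 114/114 (tight).
The binding rows give the dual system: 2·y_paper + 3·y_cutting = 24.5 and 1·y_paper + 3·y_cutting = 20.5.
→ y_paper = 4 and y_cutting = 5.5.
Δz = y_paper·Δb = 4 × (-5) = -20, so new z* = 859 − 20 = 839.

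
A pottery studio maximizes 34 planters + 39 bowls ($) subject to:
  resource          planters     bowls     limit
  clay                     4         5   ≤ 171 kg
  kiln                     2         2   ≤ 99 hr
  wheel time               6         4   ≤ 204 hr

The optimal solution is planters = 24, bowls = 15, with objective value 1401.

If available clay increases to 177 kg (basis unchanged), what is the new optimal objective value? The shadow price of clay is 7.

Δb = 6, so new z* = 1401 + (7)·(6) = 1401 + 42 = 1443.

1443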